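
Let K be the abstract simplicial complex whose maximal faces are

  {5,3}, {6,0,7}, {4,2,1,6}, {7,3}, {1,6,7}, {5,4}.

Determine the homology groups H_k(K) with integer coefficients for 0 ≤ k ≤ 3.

H_0 = Z,  H_1 = Z,  H_2 = 0,  H_3 = 0.

Order the vertices as 0 < 1 < 2 < 3 < 4 < 5 < 6 < 7. Listing each simplex with vertices in this order, K has dimension 3 with simplices:

  0-simplices (8): [0], [1], [2], [3], [4], [5], [6], [7]
  1-simplices (13): [0,6], [0,7], [1,2], [1,4], [1,6], [1,7], [2,4], [2,6], [3,5], [3,7], [4,5], [4,6], [6,7]
  2-simplices (6): [0,6,7], [1,2,4], [1,2,6], [1,4,6], [1,6,7], [2,4,6]
  3-simplices (1): [1,2,4,6]

so the chain groups are C_0 ≅ Z^8, C_1 ≅ Z^13, C_2 ≅ Z^6, C_3 ≅ Z^1.

∂_1: C_1 → C_0 maps an edge to its endpoints' difference, ∂[p,q] = q − p. For instance
  ∂[2,6] = [6] − [2].
As a 8×13 matrix over Z this has rank 7, with invariant factors (1,1,1,1,1,1,1).

∂_2: C_2 → C_1 acts by ∂[p,q,r] = [q,r] − [p,r] + [p,q]. For instance
  ∂[1,6,7] = [6,7] − [1,7] + [1,6],
  ∂[1,2,6] = [2,6] − [1,6] + [1,2].
As a 13×6 matrix over Z this has rank 5, with invariant factors (1,1,1,1,1).

The boundary map ∂_3: C_3 → C_2 sends each 3-simplex σ to the alternating sum Σ_i (−1)^i (σ with its i-th vertex removed). For instance
  ∂[1,2,4,6] = [2,4,6] − [1,4,6] + [1,2,6] − [1,2,4].
The 6×1 boundary matrix has rank 1 and Smith normal form diag(1).

From H_k ≅ ker(∂_k) / im(∂_{k+1}) we obtain:

  H_0: rank C_0 − rank ∂_1 = 8 − 7 = 1, and the invariant factors of ∂_1 are all 1, so H_0 = Z.
  H_1: rank ker ∂_1 − rank ∂_2 = (13 − 7) − 5 = 1, and the invariant factors of ∂_2 are all 1, so H_1 = Z.
  H_2: rank ker ∂_2 − rank ∂_3 = (6 − 5) − 1 = 0, and the invariant factors of ∂_3 are all 1, so H_2 = 0.
  H_3: rank ker ∂_3 − rank ∂_4 = (1 − 1) − 0 = 0, and there is no ∂_4, so H_3 = 0.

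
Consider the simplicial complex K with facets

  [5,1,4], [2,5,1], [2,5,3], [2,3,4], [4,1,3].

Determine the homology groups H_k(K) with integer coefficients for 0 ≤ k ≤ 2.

H_0 = Z,  H_1 = Z,  H_2 = 0.

We work with the vertex ordering 1 < 2 < 3 < 4 < 5. The simplices of K, each written with vertices in increasing order, are:

  0-simplices (5): [1], [2], [3], [4], [5]
  1-simplices (10): [1,2], [1,3], [1,4], [1,5], [2,3], [2,4], [2,5], [3,4], [3,5], [4,5]
  2-simplices (5): [1,2,5], [1,3,4], [1,4,5], [2,3,4], [2,3,5]

giving chain groups C_0 ≅ Z^5, C_1 ≅ Z^10, C_2 ≅ Z^5.

Boundary ∂_1: C_1 → C_0 maps an edge to its endpoints' difference, ∂[p,q] = q − p. For instance
  ∂[1,5] = [5] − [1].
The 5×10 boundary matrix has rank 4 and Smith normal form diag(1,1,1,1).

Boundary ∂_2: C_2 → C_1 maps a triangle to the signed sum of its edges. For instance
  ∂[1,3,4] = [3,4] − [1,4] + [1,3],
  ∂[1,2,5] = [2,5] − [1,5] + [1,2].
The resulting 10×5 matrix has rank 5, and its Smith normal form has invariant factors (1,1,1,1,1).

Reading off H_k = ker ∂_k / im ∂_{k+1}:

  H_0: rank C_0 − rank ∂_1 = 5 − 4 = 1, and the invariant factors of ∂_1 are all 1, so H_0 ≅ Z.
  H_1: rank ker ∂_1 − rank ∂_2 = (10 − 4) − 5 = 1, and the invariant factors of ∂_2 are all 1, so H_1 ≅ Z.
  H_2: rank ker ∂_2 − rank ∂_3 = (5 − 5) − 0 = 0, and there is no ∂_3, so H_2 ≅ 0.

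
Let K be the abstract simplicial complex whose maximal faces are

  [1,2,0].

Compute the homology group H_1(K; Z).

We work with the vertex ordering 0 < 1 < 2. The simplices of K, each written with vertices in increasing order, are:

  0-simplices (3): [0], [1], [2]
  1-simplices (3): [0,1], [0,2], [1,2]
  2-simplices (1): [0,1,2]

giving chain groups C_0 ≅ Z^3, C_1 ≅ Z^3, C_2 ≅ Z^1.

The boundary map ∂_1: C_1 → C_0 is given by ∂[p,q] = [q] − [p]. For instance
  ∂[1,2] = [2] − [1].
As a 3×3 matrix over Z this has rank 2, with invariant factors (1,1).

Boundary ∂_2: C_2 → C_1 sends each 2-simplex [p,q,r] to [q,r] − [p,r] + [p,q]. For instance
  ∂[0,1,2] = [1,2] − [0,2] + [0,1].
This gives a 3×1 integer matrix of rank 1; reducing to Smith normal form yields diagonal entries (1).

Reading off H_k = ker ∂_k / im ∂_{k+1}:

  H_1: rank ker ∂_1 − rank ∂_2 = (3 − 2) − 1 = 0, and the invariant factors of ∂_2 are all 1, so H_1 ≅ 0.

H_1 = 0.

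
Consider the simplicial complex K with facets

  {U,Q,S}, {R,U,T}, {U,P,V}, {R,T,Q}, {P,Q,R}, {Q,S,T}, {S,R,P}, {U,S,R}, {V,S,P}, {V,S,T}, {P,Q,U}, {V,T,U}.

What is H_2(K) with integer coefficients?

Take the total order P < Q < R < S < T < U < V on the vertex set. Then K (dimension 2) consists of the simplices:

  0-simplices (7): P, Q, R, S, T, U, V
  1-simplices (18): PQ, PR, PS, PU, PV, QR, QS, QT, QU, RS, RT, RU, ST, SU, SV, TU, TV, UV
  2-simplices (12): PQR, PQU, PRS, PSV, PUV, QRT, QST, QSU, RSU, RTU, STV, TUV

giving chain groups C_0 ≅ Z^7, C_1 ≅ Z^18, C_2 ≅ Z^12.

∂_1: C_1 → C_0 is given by ∂[p,q] = [q] − [p].
The resulting 7×18 matrix has rank 6, and its Smith normal form has invariant factors (1,1,1,1,1,1).

Boundary ∂_2: C_2 → C_1 maps a triangle to the signed sum of its edges. For instance
  ∂PRS = RS − PS + PR,
  ∂RSU = SU − RU + RS.
This gives a 18×12 integer matrix of rank 12; reducing to Smith normal form yields diagonal entries (1,1,1,1,1,1,1,1,1,1,1,2).

Reading off H_k = ker ∂_k / im ∂_{k+1}:

  H_2: rank ker ∂_2 − rank ∂_3 = (12 − 12) − 0 = 0, and there is no ∂_3, so H_2 ≅ 0.

(K is a triangulation of the real projective plane RP^2.)

H_2 = 0.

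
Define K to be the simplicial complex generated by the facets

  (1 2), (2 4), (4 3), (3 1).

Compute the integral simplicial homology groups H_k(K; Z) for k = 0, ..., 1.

Fix the vertex order 1 < 2 < 3 < 4 and write every simplex with vertices in increasing order. Then dim K = 1 and the simplices of K are:

  0-simplices (4): [1], [2], [3], [4]
  1-simplices (4): [1,2], [1,3], [2,4], [3,4]

Hence C_0 ≅ Z^4, C_1 ≅ Z^4.

∂_1: C_1 → C_0 maps an edge to its endpoints' difference, ∂[p,q] = q − p.
This gives a 4×4 integer matrix of rank 3; reducing to Smith normal form yields diagonal entries (1,1,1).

Reading off H_k = ker ∂_k / im ∂_{k+1}:

  H_0: rank C_0 − rank ∂_1 = 4 − 3 = 1, and the invariant factors of ∂_1 are all 1, so H_0 ≅ Z.
  H_1: rank ker ∂_1 − rank ∂_2 = (4 − 3) − 0 = 1, and there is no ∂_2, so H_1 ≅ Z.

(K is a triangulation of the circle S^1.)

H_0 ≅ Z,  H_1 ≅ Z.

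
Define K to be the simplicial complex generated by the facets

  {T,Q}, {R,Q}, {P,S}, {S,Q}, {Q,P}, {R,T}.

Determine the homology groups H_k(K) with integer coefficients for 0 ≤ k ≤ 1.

H_0 = Z,  H_1 = Z^2.

Take the total order P < Q < R < S < T on the vertex set. Then K (dimension 1) consists of the simplices:

  0-simplices (5): P, Q, R, S, T
  1-simplices (6): PQ, PS, QR, QS, QT, RT

so the chain groups are C_0 ≅ Z^5, C_1 ≅ Z^6.

Boundary ∂_1: C_1 → C_0 maps an edge to its endpoints' difference, ∂[p,q] = q − p.
As a 5×6 matrix over Z this has rank 4, with invariant factors (1,1,1,1).

Now H_k = ker ∂_k / im ∂_{k+1}, so:

  H_0: rank C_0 − rank ∂_1 = 5 − 4 = 1, and the invariant factors of ∂_1 are all 1, so H_0 ≅ Z.
  H_1: rank ker ∂_1 − rank ∂_2 = (6 − 4) − 0 = 2, and there is no ∂_2, so H_1 ≅ Z^2.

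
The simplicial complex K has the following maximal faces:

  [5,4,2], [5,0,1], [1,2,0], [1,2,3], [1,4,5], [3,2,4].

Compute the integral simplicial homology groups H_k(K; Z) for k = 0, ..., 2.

H_0 = Z,  H_1 = Z,  H_2 = 0.

Fix the vertex order 0 < 1 < 2 < 3 < 4 < 5 and write every simplex with vertices in increasing order. Then dim K = 2 and the simplices of K are:

  0-simplices (6): [0], [1], [2], [3], [4], [5]
  1-simplices (12): [0,1], [0,2], [0,5], [1,2], [1,3], [1,4], [1,5], [2,3], [2,4], [2,5], [3,4], [4,5]
  2-simplices (6): [0,1,2], [0,1,5], [1,2,3], [1,4,5], [2,3,4], [2,4,5]

so the chain groups are C_0 ≅ Z^6, C_1 ≅ Z^12, C_2 ≅ Z^6.

The boundary map ∂_1: C_1 → C_0 sends each edge [p,q] (with p < q) to q − p. For instance
  ∂[2,3] = [3] − [2].
The 6×12 boundary matrix has rank 5 and Smith normal form diag(1,1,1,1,1).

∂_2: C_2 → C_1 acts by ∂[p,q,r] = [q,r] − [p,r] + [p,q]. For instance
  ∂[2,3,4] = [3,4] − [2,4] + [2,3],
  ∂[1,2,3] = [2,3] − [1,3] + [1,2].
The resulting 12×6 matrix has rank 6, and its Smith normal form has invariant factors (1,1,1,1,1,1).

Reading off H_k = ker ∂_k / im ∂_{k+1}:

  H_0: rank C_0 − rank ∂_1 = 6 − 5 = 1, and the invariant factors of ∂_1 are all 1, so H_0 = Z.
  H_1: rank ker ∂_1 − rank ∂_2 = (12 − 5) − 6 = 1, and the invariant factors of ∂_2 are all 1, so H_1 = Z.
  H_2: rank ker ∂_2 − rank ∂_3 = (6 − 6) − 0 = 0, and there is no ∂_3, so H_2 = 0.

As a check, the Euler characteristic is 6 − 12 + 6 = 0, which agrees with 1 − 1 + 0 = 0.
(K is a triangulation of the cylinder S^1 x I.)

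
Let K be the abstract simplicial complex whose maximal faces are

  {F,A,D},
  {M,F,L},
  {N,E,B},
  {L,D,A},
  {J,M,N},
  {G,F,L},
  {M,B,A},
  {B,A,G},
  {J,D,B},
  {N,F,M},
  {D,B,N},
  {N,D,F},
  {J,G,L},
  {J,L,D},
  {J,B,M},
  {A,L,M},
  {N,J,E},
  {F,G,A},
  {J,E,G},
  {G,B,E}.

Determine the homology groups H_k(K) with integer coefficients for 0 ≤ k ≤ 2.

H_0 = Z,  H_1 = Z ⊕ Z/2Z,  H_2 = 0.

Fix the vertex order A < B < D < E < F < G < J < L < M < N and write every simplex with vertices in increasing order. Then dim K = 2 and the simplices of K are:

  0-simplices (10): A, B, D, E, F, G, J, L, M, N
  1-simplices (30): AB, AD, AF, AG, AL, AM, BD, BE, BG, BJ, BM, BN, DF, DJ, DL, DN, EG, EJ, EN, FG, FL, FM, FN, GJ, GL, JL, JM, JN, LM, MN
  2-simplices (20): ABG, ABM, ADF, ADL, AFG, ALM, BDJ, BDN, BEG, BEN, BJM, DFN, DJL, EGJ, EJN, FGL, FLM, FMN, GJL, JMN

so the chain groups are C_0 ≅ Z^10, C_1 ≅ Z^30, C_2 ≅ Z^20.

∂_1: C_1 → C_0 maps an edge to its endpoints' difference, ∂[p,q] = q − p. For instance
  ∂LM = M − L.
The 10×30 boundary matrix has rank 9 and Smith normal form diag(1,1,1,1,1,1,1,1,1).

∂_2: C_2 → C_1 maps a triangle to the signed sum of its edges. For instance
  ∂BEN = EN − BN + BE,
  ∂BEG = EG − BG + BE.
As a 30×20 matrix over Z this has rank 20, with invariant factors (1,1,1,1,1,1,1,1,1,1,1,1,1,1,1,1,1,1,1,2).

From H_k ≅ ker(∂_k) / im(∂_{k+1}) we obtain:

  H_0: rank C_0 − rank ∂_1 = 10 − 9 = 1, and the invariant factors of ∂_1 are all 1, so H_0 ≅ Z.
  H_1: rank ker ∂_1 − rank ∂_2 = (30 − 9) − 20 = 1, and ∂_2 has invariant factor 2 > 1, so H_1 ≅ Z ⊕ Z/2Z.
  H_2: rank ker ∂_2 − rank ∂_3 = (20 − 20) − 0 = 0, and there is no ∂_3, so H_2 ≅ 0.

(K is a triangulation of the Klein bottle.)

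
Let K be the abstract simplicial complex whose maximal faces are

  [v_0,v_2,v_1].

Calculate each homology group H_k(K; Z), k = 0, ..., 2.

Fix the vertex order v_0 < v_1 < v_2 and write every simplex with vertices in increasing order. Then dim K = 2 and the simplices of K are:

  0-simplices (3): [v_0], [v_1], [v_2]
  1-simplices (3): [v_0,v_1], [v_0,v_2], [v_1,v_2]
  2-simplices (1): [v_0,v_1,v_2]

Hence C_0 ≅ Z^3, C_1 ≅ Z^3, C_2 ≅ Z^1.

Boundary ∂_1: C_1 → C_0 is given by ∂[p,q] = [q] − [p]. For instance
  ∂[v_0,v_2] = [v_2] − [v_0].
The 3×3 boundary matrix has rank 2 and Smith normal form diag(1,1).

The boundary map ∂_2: C_2 → C_1 sends each 2-simplex [p,q,r] to [q,r] − [p,r] + [p,q]. For instance
  ∂[v_0,v_1,v_2] = [v_1,v_2] − [v_0,v_2] + [v_0,v_1].
The resulting 3×1 matrix has rank 1, and its Smith normal form has invariant factors (1).

Now H_k = ker ∂_k / im ∂_{k+1}, so:

  H_0: rank C_0 − rank ∂_1 = 3 − 2 = 1, and the invariant factors of ∂_1 are all 1, so H_0 ≅ Z.
  H_1: rank ker ∂_1 − rank ∂_2 = (3 − 2) − 1 = 0, and the invariant factors of ∂_2 are all 1, so H_1 ≅ 0.
  H_2: rank ker ∂_2 − rank ∂_3 = (1 − 1) − 0 = 0, and there is no ∂_3, so H_2 ≅ 0.

As a check, the Euler characteristic is 3 − 3 + 1 = 1, which agrees with 1 − 0 + 0 = 1.

H_0 ≅ Z,  H_1 = 0,  H_2 = 0.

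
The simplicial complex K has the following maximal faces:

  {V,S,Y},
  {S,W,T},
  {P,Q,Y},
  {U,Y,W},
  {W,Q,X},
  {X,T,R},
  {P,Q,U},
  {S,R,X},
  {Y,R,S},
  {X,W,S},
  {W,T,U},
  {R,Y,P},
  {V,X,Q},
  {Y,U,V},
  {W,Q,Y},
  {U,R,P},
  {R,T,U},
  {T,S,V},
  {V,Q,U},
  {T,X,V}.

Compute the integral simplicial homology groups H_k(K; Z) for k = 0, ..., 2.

H_0 = Z,  H_1 = Z ⊕ Z_2,  H_2 = 0.

Fix the vertex order P < Q < R < S < T < U < V < W < X < Y and write every simplex with vertices in increasing order. Then dim K = 2 and the simplices of K are:

  0-simplices (10): P, Q, R, S, T, U, V, W, X, Y
  1-simplices (30): PQ, PR, PU, PY, QU, QV, QW, QX, QY, RS, RT, RU, RX, RY, ST, SV, SW, SX, SY, TU, TV, TW, TX, UV, UW, UY, VX, VY, WX, WY
  2-simplices (20): PQU, PQY, PRU, PRY, QUV, QVX, QWX, QWY, RSX, RSY, RTU, RTX, STV, STW, SVY, SWX, TUW, TVX, UVY, UWY

giving chain groups C_0 ≅ Z^10, C_1 ≅ Z^30, C_2 ≅ Z^20.

∂_1: C_1 → C_0 maps an edge to its endpoints' difference, ∂[p,q] = q − p.
The 10×30 boundary matrix has rank 9 and Smith normal form diag(1,1,1,1,1,1,1,1,1).

∂_2: C_2 → C_1 maps a triangle to the signed sum of its edges. For instance
  ∂RTX = TX − RX + RT,
  ∂STW = TW − SW + ST.
The resulting 30×20 matrix has rank 20, and its Smith normal form has invariant factors (1,1,1,1,1,1,1,1,1,1,1,1,1,1,1,1,1,1,1,2).

Reading off H_k = ker ∂_k / im ∂_{k+1}:

  H_0: rank C_0 − rank ∂_1 = 10 − 9 = 1, and the invariant factors of ∂_1 are all 1, so H_0 = Z.
  H_1: rank ker ∂_1 − rank ∂_2 = (30 − 9) − 20 = 1, and ∂_2 has invariant factor 2 > 1, so H_1 = Z ⊕ Z_2.
  H_2: rank ker ∂_2 − rank ∂_3 = (20 − 20) − 0 = 0, and there is no ∂_3, so H_2 = 0.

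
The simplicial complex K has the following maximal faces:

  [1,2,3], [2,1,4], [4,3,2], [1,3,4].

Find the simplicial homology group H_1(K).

We work with the vertex ordering 1 < 2 < 3 < 4. The simplices of K, each written with vertices in increasing order, are:

  0-simplices (4): [1], [2], [3], [4]
  1-simplices (6): [1,2], [1,3], [1,4], [2,3], [2,4], [3,4]
  2-simplices (4): [1,2,3], [1,2,4], [1,3,4], [2,3,4]

giving chain groups C_0 ≅ Z^4, C_1 ≅ Z^6, C_2 ≅ Z^4.

The boundary map ∂_1: C_1 → C_0 sends each edge [p,q] (with p < q) to q − p.
The resulting 4×6 matrix has rank 3, and its Smith normal form has invariant factors (1,1,1).

∂_2: C_2 → C_1 acts by ∂[p,q,r] = [q,r] − [p,r] + [p,q]. For instance
  ∂[2,3,4] = [3,4] − [2,4] + [2,3],
  ∂[1,2,4] = [2,4] − [1,4] + [1,2].
The 6×4 boundary matrix has rank 3 and Smith normal form diag(1,1,1).

From H_k ≅ ker(∂_k) / im(∂_{k+1}) we obtain:

  H_1: rank ker ∂_1 − rank ∂_2 = (6 − 3) − 3 = 0, and the invariant factors of ∂_2 are all 1, so H_1 = 0.

H_1 ≅ 0.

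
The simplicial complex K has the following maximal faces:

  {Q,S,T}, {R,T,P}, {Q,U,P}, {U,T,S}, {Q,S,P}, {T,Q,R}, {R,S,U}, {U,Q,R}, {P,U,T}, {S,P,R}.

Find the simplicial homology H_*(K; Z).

Fix the vertex order P < Q < R < S < T < U and write every simplex with vertices in increasing order. Then dim K = 2 and the simplices of K are:

  0-simplices (6): P, Q, R, S, T, U
  1-simplices (15): PQ, PR, PS, PT, PU, QR, QS, QT, QU, RS, RT, RU, ST, SU, TU
  2-simplices (10): PQS, PQU, PRS, PRT, PTU, QRT, QRU, QST, RSU, STU

Hence C_0 ≅ Z^6, C_1 ≅ Z^15, C_2 ≅ Z^10.

Boundary ∂_1: C_1 → C_0 is given by ∂[p,q] = [q] − [p]. For instance
  ∂QS = S − Q.
The resulting 6×15 matrix has rank 5, and its Smith normal form has invariant factors (1,1,1,1,1).

The boundary map ∂_2: C_2 → C_1 maps a triangle to the signed sum of its edges. For instance
  ∂QST = ST − QT + QS,
  ∂PRS = RS − PS + PR.
As a 15×10 matrix over Z this has rank 10, with invariant factors (1,1,1,1,1,1,1,1,1,2).

Reading off H_k = ker ∂_k / im ∂_{k+1}:

  H_0: rank C_0 − rank ∂_1 = 6 − 5 = 1, and the invariant factors of ∂_1 are all 1, so H_0 = Z.
  H_1: rank ker ∂_1 − rank ∂_2 = (15 − 5) − 10 = 0, and ∂_2 has invariant factor 2 > 1, so H_1 = Z/2.
  H_2: rank ker ∂_2 − rank ∂_3 = (10 − 10) − 0 = 0, and there is no ∂_3, so H_2 = 0.

(K is a triangulation of the real projective plane RP^2.)

H_0 ≅ Z,  H_1 ≅ Z/2,  H_2 = 0.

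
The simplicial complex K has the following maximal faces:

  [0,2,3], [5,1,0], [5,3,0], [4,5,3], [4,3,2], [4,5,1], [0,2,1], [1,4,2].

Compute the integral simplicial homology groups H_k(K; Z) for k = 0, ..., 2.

We work with the vertex ordering 0 < 1 < 2 < 3 < 4 < 5. The simplices of K, each written with vertices in increasing order, are:

  0-simplices (6): [0], [1], [2], [3], [4], [5]
  1-simplices (12): [0,1], [0,2], [0,3], [0,5], [1,2], [1,4], [1,5], [2,3], [2,4], [3,4], [3,5], [4,5]
  2-simplices (8): [0,1,2], [0,1,5], [0,2,3], [0,3,5], [1,2,4], [1,4,5], [2,3,4], [3,4,5]

giving chain groups C_0 ≅ Z^6, C_1 ≅ Z^12, C_2 ≅ Z^8.

Boundary ∂_1: C_1 → C_0 sends each edge [p,q] (with p < q) to q − p.
This gives a 6×12 integer matrix of rank 5; reducing to Smith normal form yields diagonal entries (1,1,1,1,1).

∂_2: C_2 → C_1 sends each 2-simplex [p,q,r] to [q,r] − [p,r] + [p,q]. For instance
  ∂[0,3,5] = [3,5] − [0,5] + [0,3],
  ∂[3,4,5] = [4,5] − [3,5] + [3,4].
This gives a 12×8 integer matrix of rank 7; reducing to Smith normal form yields diagonal entries (1,1,1,1,1,1,1).

From H_k ≅ ker(∂_k) / im(∂_{k+1}) we obtain:

  H_0: rank C_0 − rank ∂_1 = 6 − 5 = 1, and the invariant factors of ∂_1 are all 1, so H_0 ≅ Z.
  H_1: rank ker ∂_1 − rank ∂_2 = (12 − 5) − 7 = 0, and the invariant factors of ∂_2 are all 1, so H_1 ≅ 0.
  H_2: rank ker ∂_2 − rank ∂_3 = (8 − 7) − 0 = 1, and there is no ∂_3, so H_2 ≅ Z.

As a check, the Euler characteristic is 6 − 12 + 8 = 2, which agrees with 1 − 0 + 1 = 2.

H_0 = Z,  H_1 = 0,  H_2 = Z.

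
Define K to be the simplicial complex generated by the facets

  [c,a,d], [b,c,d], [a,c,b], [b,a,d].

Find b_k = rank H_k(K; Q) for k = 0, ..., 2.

b_0 = 1, b_1 = 0, b_2 = 1.

Order the vertices as a < b < c < d. Listing each simplex with vertices in this order, K has dimension 2 with simplices:

  0-simplices (4): a, b, c, d
  1-simplices (6): ab, ac, ad, bc, bd, cd
  2-simplices (4): abc, abd, acd, bcd

giving chain groups C_0 ≅ Z^4, C_1 ≅ Z^6, C_2 ≅ Z^4.

∂_1: C_1 → C_0 sends each edge [p,q] (with p < q) to q − p. For instance
  ∂ad = d − a.
As a 4×6 matrix over Z this has rank 3, with invariant factors (1,1,1).

Boundary ∂_2: C_2 → C_1 acts by ∂[p,q,r] = [q,r] − [p,r] + [p,q]. For instance
  ∂abc = bc − ac + ab,
  ∂abd = bd − ad + ab.
As a 6×4 matrix over Z this has rank 3, with invariant factors (1,1,1).

Reading off H_k = ker ∂_k / im ∂_{k+1}:

  H_0: rank C_0 − rank ∂_1 = 4 − 3 = 1, and the invariant factors of ∂_1 are all 1, so H_0 = Z.
  H_1: rank ker ∂_1 − rank ∂_2 = (6 − 3) − 3 = 0, and the invariant factors of ∂_2 are all 1, so H_1 = 0.
  H_2: rank ker ∂_2 − rank ∂_3 = (4 − 3) − 0 = 1, and there is no ∂_3, so H_2 = Z.

As a check, the Euler characteristic is 4 − 6 + 4 = 2, which agrees with 1 − 0 + 1 = 2.
(K is a triangulation of the 2-sphere S^2.)

Hence the Betti numbers are b_0 = 1, b_1 = 0, b_2 = 1.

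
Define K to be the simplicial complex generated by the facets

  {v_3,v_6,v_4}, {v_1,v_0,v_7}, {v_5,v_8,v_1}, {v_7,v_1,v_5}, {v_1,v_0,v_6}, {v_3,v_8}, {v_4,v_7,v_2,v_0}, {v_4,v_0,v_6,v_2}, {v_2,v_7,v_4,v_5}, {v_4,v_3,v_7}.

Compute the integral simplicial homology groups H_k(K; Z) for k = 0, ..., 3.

H_0 ≅ Z,  H_1 ≅ Z,  H_2 = 0,  H_3 = 0.

Order the vertices as v_0 < v_1 < v_2 < v_3 < v_4 < v_5 < v_6 < v_7 < v_8. Listing each simplex with vertices in this order, K has dimension 3 with simplices:

  0-simplices (9): [v_0], [v_1], [v_2], [v_3], [v_4], [v_5], [v_6], [v_7], [v_8]
  1-simplices (22): (22 of them)
  2-simplices (16): (16 of them)
  3-simplices (3): [v_0,v_2,v_4,v_6], [v_0,v_2,v_4,v_7], [v_2,v_4,v_5,v_7]

so the chain groups are C_0 ≅ Z^9, C_1 ≅ Z^22, C_2 ≅ Z^16, C_3 ≅ Z^3.

∂_1: C_1 → C_0 is given by ∂[p,q] = [q] − [p].
The 9×22 boundary matrix has rank 8 and Smith normal form diag(1,1,1,1,1,1,1,1).

∂_2: C_2 → C_1 sends each 2-simplex [p,q,r] to [q,r] − [p,r] + [p,q]. For instance
  ∂[v_3,v_4,v_6] = [v_4,v_6] − [v_3,v_6] + [v_3,v_4],
  ∂[v_4,v_5,v_7] = [v_5,v_7] − [v_4,v_7] + [v_4,v_5].
The resulting 22×16 matrix has rank 13, and its Smith normal form has invariant factors (1,1,1,1,1,1,1,1,1,1,1,1,1).

Boundary ∂_3: C_3 → C_2 sends each 3-simplex σ to the alternating sum Σ_i (−1)^i (σ with its i-th vertex removed). For instance
  ∂[v_0,v_2,v_4,v_7] = [v_2,v_4,v_7] − [v_0,v_4,v_7] + [v_0,v_2,v_7] − [v_0,v_2,v_4],
  ∂[v_2,v_4,v_5,v_7] = [v_4,v_5,v_7] − [v_2,v_5,v_7] + [v_2,v_4,v_7] − [v_2,v_4,v_5].
This gives a 16×3 integer matrix of rank 3; reducing to Smith normal form yields diagonal entries (1,1,1).

From H_k ≅ ker(∂_k) / im(∂_{k+1}) we obtain:

  H_0: rank C_0 − rank ∂_1 = 9 − 8 = 1, and the invariant factors of ∂_1 are all 1, so H_0 ≅ Z.
  H_1: rank ker ∂_1 − rank ∂_2 = (22 − 8) − 13 = 1, and the invariant factors of ∂_2 are all 1, so H_1 ≅ Z.
  H_2: rank ker ∂_2 − rank ∂_3 = (16 − 13) − 3 = 0, and the invariant factors of ∂_3 are all 1, so H_2 ≅ 0.
  H_3: rank ker ∂_3 − rank ∂_4 = (3 − 3) − 0 = 0, and there is no ∂_4, so H_3 ≅ 0.

As a check, the Euler characteristic is 9 − 22 + 16 − 3 = 0, which agrees with 1 − 1 + 0 − 0 = 0.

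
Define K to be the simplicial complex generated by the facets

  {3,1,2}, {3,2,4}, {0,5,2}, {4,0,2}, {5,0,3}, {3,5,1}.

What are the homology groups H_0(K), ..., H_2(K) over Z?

H_0 = Z,  H_1 = Z,  H_2 = 0.

Take the total order 0 < 1 < 2 < 3 < 4 < 5 on the vertex set. Then K (dimension 2) consists of the simplices:

  0-simplices (6): [0], [1], [2], [3], [4], [5]
  1-simplices (12): [0,2], [0,3], [0,4], [0,5], [1,2], [1,3], [1,5], [2,3], [2,4], [2,5], [3,4], [3,5]
  2-simplices (6): [0,2,4], [0,2,5], [0,3,5], [1,2,3], [1,3,5], [2,3,4]

so the chain groups are C_0 ≅ Z^6, C_1 ≅ Z^12, C_2 ≅ Z^6.

Boundary ∂_1: C_1 → C_0 sends each edge [p,q] (with p < q) to q − p. For instance
  ∂[0,3] = [3] − [0].
As a 6×12 matrix over Z this has rank 5, with invariant factors (1,1,1,1,1).

The boundary map ∂_2: C_2 → C_1 acts by ∂[p,q,r] = [q,r] − [p,r] + [p,q]. For instance
  ∂[1,2,3] = [2,3] − [1,3] + [1,2],
  ∂[0,2,4] = [2,4] − [0,4] + [0,2].
As a 12×6 matrix over Z this has rank 6, with invariant factors (1,1,1,1,1,1).

From H_k ≅ ker(∂_k) / im(∂_{k+1}) we obtain:

  H_0: rank C_0 − rank ∂_1 = 6 − 5 = 1, and the invariant factors of ∂_1 are all 1, so H_0 = Z.
  H_1: rank ker ∂_1 − rank ∂_2 = (12 − 5) − 6 = 1, and the invariant factors of ∂_2 are all 1, so H_1 = Z.
  H_2: rank ker ∂_2 − rank ∂_3 = (6 − 6) − 0 = 0, and there is no ∂_3, so H_2 = 0.

As a check, the Euler characteristic is 6 − 12 + 6 = 0, which agrees with 1 − 1 + 0 = 0.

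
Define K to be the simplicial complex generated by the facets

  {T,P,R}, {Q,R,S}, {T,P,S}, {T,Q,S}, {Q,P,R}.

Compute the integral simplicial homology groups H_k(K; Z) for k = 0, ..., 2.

H_0 ≅ Z,  H_1 ≅ Z,  H_2 = 0.

Take the total order P < Q < R < S < T on the vertex set. Then K (dimension 2) consists of the simplices:

  0-simplices (5): P, Q, R, S, T
  1-simplices (10): PQ, PR, PS, PT, QR, QS, QT, RS, RT, ST
  2-simplices (5): PQR, PRT, PST, QRS, QST

Hence C_0 ≅ Z^5, C_1 ≅ Z^10, C_2 ≅ Z^5.

The boundary map ∂_1: C_1 → C_0 maps an edge to its endpoints' difference, ∂[p,q] = q − p. For instance
  ∂RT = T − R.
The 5×10 boundary matrix has rank 4 and Smith normal form diag(1,1,1,1).

Boundary ∂_2: C_2 → C_1 sends each 2-simplex [p,q,r] to [q,r] − [p,r] + [p,q]. For instance
  ∂QST = ST − QT + QS,
  ∂QRS = RS − QS + QR.
As a 10×5 matrix over Z this has rank 5, with invariant factors (1,1,1,1,1).

Computing H_k = (kernel of ∂_k) / (image of ∂_{k+1}):

  H_0: rank C_0 − rank ∂_1 = 5 − 4 = 1, and the invariant factors of ∂_1 are all 1, so H_0 = Z.
  H_1: rank ker ∂_1 − rank ∂_2 = (10 − 4) − 5 = 1, and the invariant factors of ∂_2 are all 1, so H_1 = Z.
  H_2: rank ker ∂_2 − rank ∂_3 = (5 − 5) − 0 = 0, and there is no ∂_3, so H_2 = 0.

As a check, the Euler characteristic is 5 − 10 + 5 = 0, which agrees with 1 − 1 + 0 = 0.
(K is a triangulation of the Möbius band.)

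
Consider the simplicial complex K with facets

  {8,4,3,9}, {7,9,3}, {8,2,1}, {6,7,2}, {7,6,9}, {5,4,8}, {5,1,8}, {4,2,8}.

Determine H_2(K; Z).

H_2 ≅ 0.

Order the vertices as 1 < 2 < 3 < 4 < 5 < 6 < 7 < 8 < 9. Listing each simplex with vertices in this order, K has dimension 3 with simplices:

  0-simplices (9): [1], [2], [3], [4], [5], [6], [7], [8], [9]
  1-simplices (19): [1,2], [1,5], [1,8], [2,4], [2,6], [2,7], [2,8], [3,4], [3,7], [3,8], [3,9], [4,5], [4,8], [4,9], [5,8], [6,7], [6,9], [7,9], [8,9]
  2-simplices (11): [1,2,8], [1,5,8], [2,4,8], [2,6,7], [3,4,8], [3,4,9], [3,7,9], [3,8,9], [4,5,8], [4,8,9], [6,7,9]
  3-simplices (1): [3,4,8,9]

giving chain groups C_0 ≅ Z^9, C_1 ≅ Z^19, C_2 ≅ Z^11, C_3 ≅ Z^1.

Boundary ∂_1: C_1 → C_0 maps an edge to its endpoints' difference, ∂[p,q] = q − p. For instance
  ∂[8,9] = [9] − [8].
The 9×19 boundary matrix has rank 8 and Smith normal form diag(1,1,1,1,1,1,1,1).

Boundary ∂_2: C_2 → C_1 sends each 2-simplex [p,q,r] to [q,r] − [p,r] + [p,q]. For instance
  ∂[2,6,7] = [6,7] − [2,7] + [2,6],
  ∂[3,4,8] = [4,8] − [3,8] + [3,4].
As a 19×11 matrix over Z this has rank 10, with invariant factors (1,1,1,1,1,1,1,1,1,1).

∂_3: C_3 → C_2 sends each 3-simplex σ to the alternating sum Σ_i (−1)^i (σ with its i-th vertex removed). For instance
  ∂[3,4,8,9] = [4,8,9] − [3,8,9] + [3,4,9] − [3,4,8].
The 11×1 boundary matrix has rank 1 and Smith normal form diag(1).

Computing H_k = (kernel of ∂_k) / (image of ∂_{k+1}):

  H_2: rank ker ∂_2 − rank ∂_3 = (11 − 10) − 1 = 0, and the invariant factors of ∂_3 are all 1, so H_2 = 0.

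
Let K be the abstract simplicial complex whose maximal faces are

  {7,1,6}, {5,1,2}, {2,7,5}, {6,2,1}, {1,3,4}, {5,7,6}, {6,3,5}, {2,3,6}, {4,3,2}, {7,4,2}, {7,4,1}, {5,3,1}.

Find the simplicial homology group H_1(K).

Fix the vertex order 1 < 2 < 3 < 4 < 5 < 6 < 7 and write every simplex with vertices in increasing order. Then dim K = 2 and the simplices of K are:

  0-simplices (7): [1], [2], [3], [4], [5], [6], [7]
  1-simplices (18): [1,2], [1,3], [1,4], [1,5], [1,6], [1,7], [2,3], [2,4], [2,5], [2,6], [2,7], [3,4], [3,5], [3,6], [4,7], [5,6], [5,7], [6,7]
  2-simplices (12): [1,2,5], [1,2,6], [1,3,4], [1,3,5], [1,4,7], [1,6,7], [2,3,4], [2,3,6], [2,4,7], [2,5,7], [3,5,6], [5,6,7]

so the chain groups are C_0 ≅ Z^7, C_1 ≅ Z^18, C_2 ≅ Z^12.

Boundary ∂_1: C_1 → C_0 is given by ∂[p,q] = [q] − [p]. For instance
  ∂[1,7] = [7] − [1].
The 7×18 boundary matrix has rank 6 and Smith normal form diag(1,1,1,1,1,1).

The boundary map ∂_2: C_2 → C_1 sends each 2-simplex [p,q,r] to [q,r] − [p,r] + [p,q]. For instance
  ∂[1,6,7] = [6,7] − [1,7] + [1,6],
  ∂[1,3,4] = [3,4] − [1,4] + [1,3].
The resulting 18×12 matrix has rank 12, and its Smith normal form has invariant factors (1,1,1,1,1,1,1,1,1,1,1,2).

Computing H_k = (kernel of ∂_k) / (image of ∂_{k+1}):

  H_1: rank ker ∂_1 − rank ∂_2 = (18 − 6) − 12 = 0, and ∂_2 has invariant factor 2 > 1, so H_1 ≅ Z/2.

(K is a triangulation of the real projective plane RP^2.)

H_1 = Z/2.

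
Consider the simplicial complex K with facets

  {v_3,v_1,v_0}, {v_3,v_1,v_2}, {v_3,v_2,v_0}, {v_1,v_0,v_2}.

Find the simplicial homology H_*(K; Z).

H_0 ≅ Z,  H_1 = 0,  H_2 ≅ Z.

Order the vertices as v_0 < v_1 < v_2 < v_3. Listing each simplex with vertices in this order, K has dimension 2 with simplices:

  0-simplices (4): [v_0], [v_1], [v_2], [v_3]
  1-simplices (6): [v_0,v_1], [v_0,v_2], [v_0,v_3], [v_1,v_2], [v_1,v_3], [v_2,v_3]
  2-simplices (4): [v_0,v_1,v_2], [v_0,v_1,v_3], [v_0,v_2,v_3], [v_1,v_2,v_3]

so the chain groups are C_0 ≅ Z^4, C_1 ≅ Z^6, C_2 ≅ Z^4.

Boundary ∂_1: C_1 → C_0 is given by ∂[p,q] = [q] − [p]. For instance
  ∂[v_1,v_2] = [v_2] − [v_1].
The 4×6 boundary matrix has rank 3 and Smith normal form diag(1,1,1).

Boundary ∂_2: C_2 → C_1 acts by ∂[p,q,r] = [q,r] − [p,r] + [p,q]. For instance
  ∂[v_0,v_1,v_3] = [v_1,v_3] − [v_0,v_3] + [v_0,v_1],
  ∂[v_1,v_2,v_3] = [v_2,v_3] − [v_1,v_3] + [v_1,v_2].
The 6×4 boundary matrix has rank 3 and Smith normal form diag(1,1,1).

From H_k ≅ ker(∂_k) / im(∂_{k+1}) we obtain:

  H_0: rank C_0 − rank ∂_1 = 4 − 3 = 1, and the invariant factors of ∂_1 are all 1, so H_0 ≅ Z.
  H_1: rank ker ∂_1 − rank ∂_2 = (6 − 3) − 3 = 0, and the invariant factors of ∂_2 are all 1, so H_1 ≅ 0.
  H_2: rank ker ∂_2 − rank ∂_3 = (4 − 3) − 0 = 1, and there is no ∂_3, so H_2 ≅ Z.

As a check, the Euler characteristic is 4 − 6 + 4 = 2, which agrees with 1 − 0 + 1 = 2.
(K is a triangulation of the 2-sphere S^2.)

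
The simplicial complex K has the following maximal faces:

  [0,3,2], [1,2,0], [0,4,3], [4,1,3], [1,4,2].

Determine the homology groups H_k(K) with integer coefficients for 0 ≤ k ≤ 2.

Fix the vertex order 0 < 1 < 2 < 3 < 4 and write every simplex with vertices in increasing order. Then dim K = 2 and the simplices of K are:

  0-simplices (5): [0], [1], [2], [3], [4]
  1-simplices (10): [0,1], [0,2], [0,3], [0,4], [1,2], [1,3], [1,4], [2,3], [2,4], [3,4]
  2-simplices (5): [0,1,2], [0,2,3], [0,3,4], [1,2,4], [1,3,4]

Hence C_0 ≅ Z^5, C_1 ≅ Z^10, C_2 ≅ Z^5.

Boundary ∂_1: C_1 → C_0 sends each edge [p,q] (with p < q) to q − p. For instance
  ∂[0,1] = [1] − [0].
This gives a 5×10 integer matrix of rank 4; reducing to Smith normal form yields diagonal entries (1,1,1,1).

The boundary map ∂_2: C_2 → C_1 acts by ∂[p,q,r] = [q,r] − [p,r] + [p,q]. For instance
  ∂[0,2,3] = [2,3] − [0,3] + [0,2],
  ∂[1,2,4] = [2,4] − [1,4] + [1,2].
The resulting 10×5 matrix has rank 5, and its Smith normal form has invariant factors (1,1,1,1,1).

Computing H_k = (kernel of ∂_k) / (image of ∂_{k+1}):

  H_0: rank C_0 − rank ∂_1 = 5 − 4 = 1, and the invariant factors of ∂_1 are all 1, so H_0 ≅ Z.
  H_1: rank ker ∂_1 − rank ∂_2 = (10 − 4) − 5 = 1, and the invariant factors of ∂_2 are all 1, so H_1 ≅ Z.
  H_2: rank ker ∂_2 − rank ∂_3 = (5 − 5) − 0 = 0, and there is no ∂_3, so H_2 ≅ 0.

H_0 ≅ Z,  H_1 ≅ Z,  H_2 = 0.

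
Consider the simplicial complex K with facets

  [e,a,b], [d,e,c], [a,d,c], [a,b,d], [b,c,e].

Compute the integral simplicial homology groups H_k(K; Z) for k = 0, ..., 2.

H_0 ≅ Z,  H_1 ≅ Z,  H_2 = 0.

Take the total order a < b < c < d < e on the vertex set. Then K (dimension 2) consists of the simplices:

  0-simplices (5): a, b, c, d, e
  1-simplices (10): ab, ac, ad, ae, bc, bd, be, cd, ce, de
  2-simplices (5): abd, abe, acd, bce, cde

giving chain groups C_0 ≅ Z^5, C_1 ≅ Z^10, C_2 ≅ Z^5.

The boundary map ∂_1: C_1 → C_0 sends each edge [p,q] (with p < q) to q − p.
The 5×10 boundary matrix has rank 4 and Smith normal form diag(1,1,1,1).

∂_2: C_2 → C_1 acts by ∂[p,q,r] = [q,r] − [p,r] + [p,q]. For instance
  ∂bce = ce − be + bc,
  ∂abd = bd − ad + ab.
As a 10×5 matrix over Z this has rank 5, with invariant factors (1,1,1,1,1).

Reading off H_k = ker ∂_k / im ∂_{k+1}:

  H_0: rank C_0 − rank ∂_1 = 5 − 4 = 1, and the invariant factors of ∂_1 are all 1, so H_0 = Z.
  H_1: rank ker ∂_1 − rank ∂_2 = (10 − 4) − 5 = 1, and the invariant factors of ∂_2 are all 1, so H_1 = Z.
  H_2: rank ker ∂_2 − rank ∂_3 = (5 − 5) − 0 = 0, and there is no ∂_3, so H_2 = 0.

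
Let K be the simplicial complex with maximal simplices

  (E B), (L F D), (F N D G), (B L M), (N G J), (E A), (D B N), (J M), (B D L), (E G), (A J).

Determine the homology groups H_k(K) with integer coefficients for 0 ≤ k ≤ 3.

H_0 ≅ Z,  H_1 ≅ Z^3,  H_2 = 0,  H_3 = 0.

We work with the vertex ordering A < B < D < E < F < G < J < L < M < N. The simplices of K, each written with vertices in increasing order, are:

  0-simplices (10): A, B, D, E, F, G, J, L, M, N
  1-simplices (20): AE, AJ, BD, BE, BL, BM, BN, DF, DG, DL, DN, EG, FG, FL, FN, GJ, GN, JM, JN, LM
  2-simplices (9): BDL, BDN, BLM, DFG, DFL, DFN, DGN, FGN, GJN
  3-simplices (1): DFGN

so the chain groups are C_0 ≅ Z^10, C_1 ≅ Z^20, C_2 ≅ Z^9, C_3 ≅ Z^1.

∂_1: C_1 → C_0 maps an edge to its endpoints' difference, ∂[p,q] = q − p. For instance
  ∂JM = M − J.
The 10×20 boundary matrix has rank 9 and Smith normal form diag(1,1,1,1,1,1,1,1,1).

∂_2: C_2 → C_1 sends each 2-simplex [p,q,r] to [q,r] − [p,r] + [p,q]. For instance
  ∂DFL = FL − DL + DF,
  ∂DFN = FN − DN + DF.
The resulting 20×9 matrix has rank 8, and its Smith normal form has invariant factors (1,1,1,1,1,1,1,1).

∂_3: C_3 → C_2 sends each 3-simplex σ to the alternating sum Σ_i (−1)^i (σ with its i-th vertex removed). For instance
  ∂DFGN = FGN − DGN + DFN − DFG.
This gives a 9×1 integer matrix of rank 1; reducing to Smith normal form yields diagonal entries (1).

From H_k ≅ ker(∂_k) / im(∂_{k+1}) we obtain:

  H_0: rank C_0 − rank ∂_1 = 10 − 9 = 1, and the invariant factors of ∂_1 are all 1, so H_0 = Z.
  H_1: rank ker ∂_1 − rank ∂_2 = (20 − 9) − 8 = 3, and the invariant factors of ∂_2 are all 1, so H_1 = Z^3.
  H_2: rank ker ∂_2 − rank ∂_3 = (9 − 8) − 1 = 0, and the invariant factors of ∂_3 are all 1, so H_2 = 0.
  H_3: rank ker ∂_3 − rank ∂_4 = (1 − 1) − 0 = 0, and there is no ∂_4, so H_3 = 0.

As a check, the Euler characteristic is 10 − 20 + 9 − 1 = -2, which agrees with 1 − 3 + 0 − 0 = -2.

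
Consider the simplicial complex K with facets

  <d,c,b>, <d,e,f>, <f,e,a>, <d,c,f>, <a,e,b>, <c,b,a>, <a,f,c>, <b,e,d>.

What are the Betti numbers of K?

Take the total order a < b < c < d < e < f on the vertex set. Then K (dimension 2) consists of the simplices:

  0-simplices (6): a, b, c, d, e, f
  1-simplices (12): ab, ac, ae, af, bc, bd, be, cd, cf, de, df, ef
  2-simplices (8): abc, abe, acf, aef, bcd, bde, cdf, def

Hence C_0 ≅ Z^6, C_1 ≅ Z^12, C_2 ≅ Z^8.

Boundary ∂_1: C_1 → C_0 sends each edge [p,q] (with p < q) to q − p.
The resulting 6×12 matrix has rank 5, and its Smith normal form has invariant factors (1,1,1,1,1).

The boundary map ∂_2: C_2 → C_1 sends each 2-simplex [p,q,r] to [q,r] − [p,r] + [p,q]. For instance
  ∂abe = be − ae + ab,
  ∂acf = cf − af + ac.
The 12×8 boundary matrix has rank 7 and Smith normal form diag(1,1,1,1,1,1,1).

Now H_k = ker ∂_k / im ∂_{k+1}, so:

  H_0: rank C_0 − rank ∂_1 = 6 − 5 = 1, and the invariant factors of ∂_1 are all 1, so H_0 ≅ Z.
  H_1: rank ker ∂_1 − rank ∂_2 = (12 − 5) − 7 = 0, and the invariant factors of ∂_2 are all 1, so H_1 ≅ 0.
  H_2: rank ker ∂_2 − rank ∂_3 = (8 − 7) − 0 = 1, and there is no ∂_3, so H_2 ≅ Z.

Hence the Betti numbers are b_0 = 1, b_1 = 0, b_2 = 1.

b_0 = 1, b_1 = 0, b_2 = 1.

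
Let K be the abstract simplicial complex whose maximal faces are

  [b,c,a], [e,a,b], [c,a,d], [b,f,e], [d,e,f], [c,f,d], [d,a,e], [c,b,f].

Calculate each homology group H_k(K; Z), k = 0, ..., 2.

K has 6 vertices, 12 edges, 8 triangles.
rank ∂_0 = 0, rank ∂_1 = 5 ⇒ b_0 = 6 − 0 − 5 = 1; all invariant factors of ∂_1 are 1 so no torsion. So H_0 ≅ Z.
rank ∂_1 = 5, rank ∂_2 = 7 ⇒ b_1 = 12 − 5 − 7 = 0; all invariant factors of ∂_2 are 1 so no torsion. So H_1 ≅ 0.
rank ∂_2 = 7, rank ∂_3 = 0 ⇒ b_2 = 8 − 7 − 0 = 1. So H_2 ≅ Z.

H_0 = Z,  H_1 = 0,  H_2 = Z.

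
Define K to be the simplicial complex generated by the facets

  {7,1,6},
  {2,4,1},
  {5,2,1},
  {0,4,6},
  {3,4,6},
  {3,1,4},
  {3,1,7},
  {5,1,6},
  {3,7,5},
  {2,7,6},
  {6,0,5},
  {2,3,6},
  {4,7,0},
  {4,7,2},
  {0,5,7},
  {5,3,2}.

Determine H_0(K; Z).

H_0 = Z.

Order the vertices as 0 < 1 < 2 < 3 < 4 < 5 < 6 < 7. Listing each simplex with vertices in this order, K has dimension 2 with simplices:

  0-simplices (8): [0], [1], [2], [3], [4], [5], [6], [7]
  1-simplices (24): (24 of them)
  2-simplices (16): [0,4,6], [0,4,7], [0,5,6], [0,5,7], [1,2,4], [1,2,5], [1,3,4], [1,3,7], [1,5,6], [1,6,7], [2,3,5], [2,3,6], [2,4,7], [2,6,7], [3,4,6], [3,5,7]

so the chain groups are C_0 ≅ Z^8, C_1 ≅ Z^24, C_2 ≅ Z^16.

Boundary ∂_1: C_1 → C_0 maps an edge to its endpoints' difference, ∂[p,q] = q − p.
The resulting 8×24 matrix has rank 7, and its Smith normal form has invariant factors (1,1,1,1,1,1,1).

Boundary ∂_2: C_2 → C_1 sends each 2-simplex [p,q,r] to [q,r] − [p,r] + [p,q]. For instance
  ∂[2,4,7] = [4,7] − [2,7] + [2,4],
  ∂[1,2,5] = [2,5] − [1,5] + [1,2].
As a 24×16 matrix over Z this has rank 15, with invariant factors (1,1,1,1,1,1,1,1,1,1,1,1,1,1,1).

Reading off H_k = ker ∂_k / im ∂_{k+1}:

  H_0: rank C_0 − rank ∂_1 = 8 − 7 = 1, and the invariant factors of ∂_1 are all 1, so H_0 ≅ Z.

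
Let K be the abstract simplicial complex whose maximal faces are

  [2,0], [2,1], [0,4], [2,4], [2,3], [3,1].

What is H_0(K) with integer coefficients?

We work with the vertex ordering 0 < 1 < 2 < 3 < 4. The simplices of K, each written with vertices in increasing order, are:

  0-simplices (5): [0], [1], [2], [3], [4]
  1-simplices (6): [0,2], [0,4], [1,2], [1,3], [2,3], [2,4]

so the chain groups are C_0 ≅ Z^5, C_1 ≅ Z^6.

∂_1: C_1 → C_0 is given by ∂[p,q] = [q] − [p].
The resulting 5×6 matrix has rank 4, and its Smith normal form has invariant factors (1,1,1,1).

Computing H_k = (kernel of ∂_k) / (image of ∂_{k+1}):

  H_0: rank C_0 − rank ∂_1 = 5 − 4 = 1, and the invariant factors of ∂_1 are all 1, so H_0 ≅ Z.

(K is a triangulation of a wedge of 2 circles.)

H_0 = Z.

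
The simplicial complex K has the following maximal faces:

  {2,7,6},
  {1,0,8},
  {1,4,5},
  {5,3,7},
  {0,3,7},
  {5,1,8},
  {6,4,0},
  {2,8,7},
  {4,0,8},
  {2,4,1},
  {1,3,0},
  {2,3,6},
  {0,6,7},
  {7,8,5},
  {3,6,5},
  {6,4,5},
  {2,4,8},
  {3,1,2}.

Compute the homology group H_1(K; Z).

We work with the vertex ordering 0 < 1 < 2 < 3 < 4 < 5 < 6 < 7 < 8. The simplices of K, each written with vertices in increasing order, are:

  0-simplices (9): [0], [1], [2], [3], [4], [5], [6], [7], [8]
  1-simplices (27): (27 of them)
  2-simplices (18): [0,1,3], [0,1,8], [0,3,7], [0,4,6], [0,4,8], [0,6,7], [1,2,3], [1,2,4], [1,4,5], [1,5,8], [2,3,6], [2,4,8], [2,6,7], [2,7,8], [3,5,6], [3,5,7], [4,5,6], [5,7,8]

giving chain groups C_0 ≅ Z^9, C_1 ≅ Z^27, C_2 ≅ Z^18.

Boundary ∂_1: C_1 → C_0 is given by ∂[p,q] = [q] − [p].
The 9×27 boundary matrix has rank 8 and Smith normal form diag(1,1,1,1,1,1,1,1).

∂_2: C_2 → C_1 maps a triangle to the signed sum of its edges. For instance
  ∂[0,6,7] = [6,7] − [0,7] + [0,6],
  ∂[0,4,8] = [4,8] − [0,8] + [0,4].
The 27×18 boundary matrix has rank 18 and Smith normal form diag(1,1,1,1,1,1,1,1,1,1,1,1,1,1,1,1,1,2).

Computing H_k = (kernel of ∂_k) / (image of ∂_{k+1}):

  H_1: rank ker ∂_1 − rank ∂_2 = (27 − 8) − 18 = 1, and ∂_2 has invariant factor 2 > 1, so H_1 ≅ Z ⊕ Z/2.

(K is a triangulation of the Klein bottle.)

H_1 ≅ Z ⊕ Z/2.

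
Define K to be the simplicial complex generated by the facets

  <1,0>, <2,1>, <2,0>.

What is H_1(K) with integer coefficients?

H_1 ≅ Z.

K has 3 vertices, 3 edges.
rank ∂_1 = 2, rank ∂_2 = 0 ⇒ b_1 = 3 − 2 − 0 = 1. So H_1 ≅ Z.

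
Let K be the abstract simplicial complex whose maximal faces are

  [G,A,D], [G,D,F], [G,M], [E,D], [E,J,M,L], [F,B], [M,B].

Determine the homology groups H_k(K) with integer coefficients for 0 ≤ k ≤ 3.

H_0 = Z,  H_1 = Z^2,  H_2 = 0,  H_3 = 0.

We work with the vertex ordering A < B < D < E < F < G < J < L < M. The simplices of K, each written with vertices in increasing order, are:

  0-simplices (9): A, B, D, E, F, G, J, L, M
  1-simplices (15): AD, AG, BF, BM, DE, DF, DG, EJ, EL, EM, FG, GM, JL, JM, LM
  2-simplices (6): ADG, DFG, EJL, EJM, ELM, JLM
  3-simplices (1): EJLM

so the chain groups are C_0 ≅ Z^9, C_1 ≅ Z^15, C_2 ≅ Z^6, C_3 ≅ Z^1.

The boundary map ∂_1: C_1 → C_0 is given by ∂[p,q] = [q] − [p].
This gives a 9×15 integer matrix of rank 8; reducing to Smith normal form yields diagonal entries (1,1,1,1,1,1,1,1).

Boundary ∂_2: C_2 → C_1 sends each 2-simplex [p,q,r] to [q,r] − [p,r] + [p,q]. For instance
  ∂ELM = LM − EM + EL,
  ∂EJL = JL − EL + EJ.
The 15×6 boundary matrix has rank 5 and Smith normal form diag(1,1,1,1,1).

The boundary map ∂_3: C_3 → C_2 sends each 3-simplex σ to the alternating sum Σ_i (−1)^i (σ with its i-th vertex removed). For instance
  ∂EJLM = JLM − ELM + EJM − EJL.
This gives a 6×1 integer matrix of rank 1; reducing to Smith normal form yields diagonal entries (1).

From H_k ≅ ker(∂_k) / im(∂_{k+1}) we obtain:

  H_0: rank C_0 − rank ∂_1 = 9 − 8 = 1, and the invariant factors of ∂_1 are all 1, so H_0 ≅ Z.
  H_1: rank ker ∂_1 − rank ∂_2 = (15 − 8) − 5 = 2, and the invariant factors of ∂_2 are all 1, so H_1 ≅ Z^2.
  H_2: rank ker ∂_2 − rank ∂_3 = (6 − 5) − 1 = 0, and the invariant factors of ∂_3 are all 1, so H_2 ≅ 0.
  H_3: rank ker ∂_3 − rank ∂_4 = (1 − 1) − 0 = 0, and there is no ∂_4, so H_3 ≅ 0.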